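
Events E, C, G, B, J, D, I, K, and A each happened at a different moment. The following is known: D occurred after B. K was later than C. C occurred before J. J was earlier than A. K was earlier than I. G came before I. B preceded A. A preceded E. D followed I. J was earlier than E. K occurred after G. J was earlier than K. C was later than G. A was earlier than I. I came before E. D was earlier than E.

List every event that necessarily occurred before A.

Directly stated before A: B and J.
C reaches A via C → J → A.
G reaches A via G → C → J → A.

B, C, G, J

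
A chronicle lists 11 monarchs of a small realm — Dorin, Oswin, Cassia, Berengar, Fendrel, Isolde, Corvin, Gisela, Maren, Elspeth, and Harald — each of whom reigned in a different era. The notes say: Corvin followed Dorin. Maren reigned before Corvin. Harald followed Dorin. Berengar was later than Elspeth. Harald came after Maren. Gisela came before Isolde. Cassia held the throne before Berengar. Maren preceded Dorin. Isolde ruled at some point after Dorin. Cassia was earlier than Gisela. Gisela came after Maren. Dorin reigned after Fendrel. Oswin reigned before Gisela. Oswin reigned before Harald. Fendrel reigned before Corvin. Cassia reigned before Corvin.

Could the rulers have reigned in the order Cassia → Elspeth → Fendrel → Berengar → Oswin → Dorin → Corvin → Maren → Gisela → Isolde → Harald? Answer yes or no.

The constraints require Maren before Corvin, but in the proposed sequence Corvin appears ahead of Maren. That one violation is enough.

no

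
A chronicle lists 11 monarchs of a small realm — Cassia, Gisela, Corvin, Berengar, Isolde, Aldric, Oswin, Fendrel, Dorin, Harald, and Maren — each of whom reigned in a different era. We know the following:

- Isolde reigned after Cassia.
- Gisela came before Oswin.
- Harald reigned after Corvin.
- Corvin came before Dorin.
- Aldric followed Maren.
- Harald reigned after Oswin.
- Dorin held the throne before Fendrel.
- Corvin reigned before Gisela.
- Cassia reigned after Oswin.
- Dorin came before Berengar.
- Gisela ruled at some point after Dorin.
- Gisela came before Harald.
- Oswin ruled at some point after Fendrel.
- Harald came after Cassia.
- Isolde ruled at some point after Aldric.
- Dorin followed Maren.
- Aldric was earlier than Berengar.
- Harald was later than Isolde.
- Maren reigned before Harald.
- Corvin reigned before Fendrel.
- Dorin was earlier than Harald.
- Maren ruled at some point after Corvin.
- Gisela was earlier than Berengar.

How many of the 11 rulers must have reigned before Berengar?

Directly stated before Berengar: Aldric, Dorin, and Gisela.
Corvin reaches Berengar via Corvin → Gisela → Berengar.
Maren reaches Berengar via Maren → Aldric → Berengar.
That's Aldric, Corvin, Dorin, Gisela, and Maren — 5 in all.

5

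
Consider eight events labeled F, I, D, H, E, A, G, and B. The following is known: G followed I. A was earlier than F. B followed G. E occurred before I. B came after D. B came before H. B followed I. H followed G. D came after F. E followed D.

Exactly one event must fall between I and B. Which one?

Tracing the constraints gives I → G → B, so G sits after I and before B.
No other event is forced both after I and before B.

G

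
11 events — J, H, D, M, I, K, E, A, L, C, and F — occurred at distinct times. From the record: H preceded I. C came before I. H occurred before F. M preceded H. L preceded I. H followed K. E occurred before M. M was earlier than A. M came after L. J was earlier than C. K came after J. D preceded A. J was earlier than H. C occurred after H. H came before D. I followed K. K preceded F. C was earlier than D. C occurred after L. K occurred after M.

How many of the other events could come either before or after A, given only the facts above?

2

Forced before A: C, D, E, H, J, K, L, and M.
That leaves F and I with no forced order relative to A — 2.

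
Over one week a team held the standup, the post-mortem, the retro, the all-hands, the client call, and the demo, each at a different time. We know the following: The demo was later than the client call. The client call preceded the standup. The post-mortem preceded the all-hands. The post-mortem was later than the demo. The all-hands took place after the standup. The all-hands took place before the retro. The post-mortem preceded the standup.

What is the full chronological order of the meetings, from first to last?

the client call, the demo, the post-mortem, the standup, the all-hands, the retro

The constraints fix every adjacent pair, so only one ordering works:
the client call → the demo → the post-mortem → the standup → the all-hands → the retro.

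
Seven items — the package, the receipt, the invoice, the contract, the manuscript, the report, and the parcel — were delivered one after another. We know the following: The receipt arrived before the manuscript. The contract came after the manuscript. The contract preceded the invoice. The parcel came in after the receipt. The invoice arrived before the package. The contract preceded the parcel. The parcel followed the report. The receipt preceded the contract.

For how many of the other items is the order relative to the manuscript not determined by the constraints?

Forced before the manuscript: the receipt; forced after the manuscript: the contract, the invoice, the package, and the parcel.
That leaves the report with no forced order relative to the manuscript — 1.

1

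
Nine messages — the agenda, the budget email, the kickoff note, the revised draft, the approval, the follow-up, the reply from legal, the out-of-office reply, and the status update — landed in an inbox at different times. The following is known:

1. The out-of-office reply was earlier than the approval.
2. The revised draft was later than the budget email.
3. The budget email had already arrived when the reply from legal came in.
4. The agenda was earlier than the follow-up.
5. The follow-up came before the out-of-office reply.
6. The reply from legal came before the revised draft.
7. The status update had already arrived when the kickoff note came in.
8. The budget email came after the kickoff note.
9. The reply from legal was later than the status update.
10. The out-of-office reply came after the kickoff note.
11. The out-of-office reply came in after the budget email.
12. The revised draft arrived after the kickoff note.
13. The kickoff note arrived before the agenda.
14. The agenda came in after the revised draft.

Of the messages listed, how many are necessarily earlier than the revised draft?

Directly stated before the revised draft: the budget email, the kickoff note, and the reply from legal.
The status update reaches the revised draft via the status update → the kickoff note → the revised draft.
No chain forces the agenda (or any of the others) ahead of the revised draft.
That's the budget email, the kickoff note, the reply from legal, and the status update — 4 in all.

4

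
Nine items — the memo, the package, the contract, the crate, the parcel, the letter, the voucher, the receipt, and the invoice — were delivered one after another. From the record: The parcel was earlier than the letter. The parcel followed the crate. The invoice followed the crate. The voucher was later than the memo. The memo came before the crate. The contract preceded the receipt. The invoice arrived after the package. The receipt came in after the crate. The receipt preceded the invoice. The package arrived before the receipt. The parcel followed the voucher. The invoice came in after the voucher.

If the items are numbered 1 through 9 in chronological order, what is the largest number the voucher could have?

The voucher must come before the invoice, the letter, and the parcel — 3 items forced after it.
Everything else can be placed before the voucher in some valid order, so the voucher can sit as late as position 9 − 3 = 6.

6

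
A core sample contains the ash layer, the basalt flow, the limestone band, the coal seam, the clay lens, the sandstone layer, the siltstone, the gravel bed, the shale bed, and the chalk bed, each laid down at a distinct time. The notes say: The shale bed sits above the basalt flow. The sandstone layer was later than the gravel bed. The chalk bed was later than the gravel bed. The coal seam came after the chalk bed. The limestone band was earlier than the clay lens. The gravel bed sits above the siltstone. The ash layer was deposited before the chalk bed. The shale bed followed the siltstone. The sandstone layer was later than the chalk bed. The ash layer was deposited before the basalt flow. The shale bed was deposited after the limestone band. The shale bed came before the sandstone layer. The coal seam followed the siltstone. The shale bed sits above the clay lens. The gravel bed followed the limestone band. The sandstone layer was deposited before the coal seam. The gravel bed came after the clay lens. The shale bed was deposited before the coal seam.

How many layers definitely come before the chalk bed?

5

Directly stated before the chalk bed: the ash layer and the gravel bed.
The clay lens reaches the chalk bed via the clay lens → the gravel bed → the chalk bed.
The limestone band reaches the chalk bed via the limestone band → the gravel bed → the chalk bed.
The siltstone reaches the chalk bed via the siltstone → the gravel bed → the chalk bed.
No chain forces the basalt flow (or any of the others) ahead of the chalk bed.
That's the ash layer, the clay lens, the gravel bed, the limestone band, and the siltstone — 5 in all.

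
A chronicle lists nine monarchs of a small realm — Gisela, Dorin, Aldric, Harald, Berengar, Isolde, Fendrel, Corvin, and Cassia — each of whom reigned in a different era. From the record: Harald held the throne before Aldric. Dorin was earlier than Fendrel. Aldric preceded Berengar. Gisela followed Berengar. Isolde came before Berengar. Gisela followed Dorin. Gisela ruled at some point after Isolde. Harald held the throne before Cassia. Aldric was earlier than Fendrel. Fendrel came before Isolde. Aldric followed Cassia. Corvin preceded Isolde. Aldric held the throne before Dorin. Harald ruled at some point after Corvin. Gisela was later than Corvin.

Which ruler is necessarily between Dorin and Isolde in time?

Tracing the constraints gives Dorin → Fendrel → Isolde, so Fendrel sits after Dorin and before Isolde.
No other ruler is forced both after Dorin and before Isolde.

Fendrel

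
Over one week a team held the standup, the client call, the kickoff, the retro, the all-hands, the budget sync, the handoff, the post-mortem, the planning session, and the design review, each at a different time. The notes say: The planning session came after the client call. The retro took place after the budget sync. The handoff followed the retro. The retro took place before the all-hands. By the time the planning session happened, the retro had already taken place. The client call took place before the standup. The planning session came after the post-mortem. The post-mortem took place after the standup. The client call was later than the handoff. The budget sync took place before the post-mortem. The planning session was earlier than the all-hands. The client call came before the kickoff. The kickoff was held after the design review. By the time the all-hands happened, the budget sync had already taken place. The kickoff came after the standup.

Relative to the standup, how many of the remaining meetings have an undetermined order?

Forced before the standup: the budget sync, the client call, the handoff, and the retro; forced after the standup: the all-hands, the kickoff, the planning session, and the post-mortem.
That leaves the design review with no forced order relative to the standup — 1.

1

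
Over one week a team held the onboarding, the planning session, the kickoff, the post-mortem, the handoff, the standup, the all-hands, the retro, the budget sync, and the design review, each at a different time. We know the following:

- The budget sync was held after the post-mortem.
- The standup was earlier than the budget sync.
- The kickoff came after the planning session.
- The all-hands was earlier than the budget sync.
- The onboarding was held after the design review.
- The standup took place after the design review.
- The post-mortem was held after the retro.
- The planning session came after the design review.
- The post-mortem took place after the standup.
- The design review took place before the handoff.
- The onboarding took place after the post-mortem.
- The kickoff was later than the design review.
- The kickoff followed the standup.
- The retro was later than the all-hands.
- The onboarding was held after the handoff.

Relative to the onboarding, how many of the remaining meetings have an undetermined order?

Forced before the onboarding: the all-hands, the design review, the handoff, the post-mortem, the retro, and the standup.
That leaves the budget sync, the kickoff, and the planning session with no forced order relative to the onboarding — 3.

3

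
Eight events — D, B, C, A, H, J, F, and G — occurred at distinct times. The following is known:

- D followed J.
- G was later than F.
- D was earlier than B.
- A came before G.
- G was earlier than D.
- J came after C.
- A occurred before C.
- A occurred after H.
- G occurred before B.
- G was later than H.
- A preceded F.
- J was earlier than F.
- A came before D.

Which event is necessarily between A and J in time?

Tracing the constraints gives A → C → J, so C sits after A and before J.
No other event is forced both after A and before J.

C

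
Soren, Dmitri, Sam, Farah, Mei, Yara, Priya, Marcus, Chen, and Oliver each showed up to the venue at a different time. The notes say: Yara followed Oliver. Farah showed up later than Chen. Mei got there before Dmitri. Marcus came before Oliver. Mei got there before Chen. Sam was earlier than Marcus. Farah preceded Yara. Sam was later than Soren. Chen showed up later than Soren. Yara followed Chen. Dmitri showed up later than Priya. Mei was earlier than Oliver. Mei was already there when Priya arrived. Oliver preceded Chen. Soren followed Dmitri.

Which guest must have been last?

Yara

Every other guest has a chain of constraints placing them before Yara, so Yara is last.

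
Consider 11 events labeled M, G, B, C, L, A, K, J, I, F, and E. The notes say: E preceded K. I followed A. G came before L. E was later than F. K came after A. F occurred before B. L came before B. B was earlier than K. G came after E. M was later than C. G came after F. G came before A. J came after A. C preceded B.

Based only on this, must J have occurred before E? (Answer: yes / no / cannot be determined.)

Tracing the constraints gives E → G → A → J, so E must come before J.
That means J cannot be before E.

no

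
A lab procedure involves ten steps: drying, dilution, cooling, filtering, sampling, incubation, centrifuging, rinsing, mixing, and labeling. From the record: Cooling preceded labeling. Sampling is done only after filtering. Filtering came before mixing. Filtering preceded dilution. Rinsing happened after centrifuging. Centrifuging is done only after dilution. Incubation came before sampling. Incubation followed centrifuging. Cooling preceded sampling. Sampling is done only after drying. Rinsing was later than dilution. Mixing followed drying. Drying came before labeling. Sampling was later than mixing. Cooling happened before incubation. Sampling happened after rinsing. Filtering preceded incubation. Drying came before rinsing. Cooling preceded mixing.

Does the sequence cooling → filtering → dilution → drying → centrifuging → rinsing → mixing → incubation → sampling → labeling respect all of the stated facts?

yes

Check each stated constraint against the proposed order — e.g. cooling is ahead of sampling; cooling is ahead of labeling. Every pair is in the required order; nothing is violated.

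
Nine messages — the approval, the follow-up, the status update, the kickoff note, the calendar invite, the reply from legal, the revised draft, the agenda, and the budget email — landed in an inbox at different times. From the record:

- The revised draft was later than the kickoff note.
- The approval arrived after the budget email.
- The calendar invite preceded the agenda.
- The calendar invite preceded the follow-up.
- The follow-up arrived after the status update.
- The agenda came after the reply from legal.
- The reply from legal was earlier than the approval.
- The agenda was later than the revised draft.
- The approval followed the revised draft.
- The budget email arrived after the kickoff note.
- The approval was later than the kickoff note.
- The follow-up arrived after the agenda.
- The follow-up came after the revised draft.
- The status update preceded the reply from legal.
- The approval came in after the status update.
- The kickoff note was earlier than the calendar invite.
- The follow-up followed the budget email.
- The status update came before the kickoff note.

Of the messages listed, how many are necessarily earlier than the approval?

Directly stated before the approval: the budget email, the kickoff note, the reply from legal, the revised draft, and the status update.
That's the budget email, the kickoff note, the reply from legal, the revised draft, and the status update — 5 in all.

5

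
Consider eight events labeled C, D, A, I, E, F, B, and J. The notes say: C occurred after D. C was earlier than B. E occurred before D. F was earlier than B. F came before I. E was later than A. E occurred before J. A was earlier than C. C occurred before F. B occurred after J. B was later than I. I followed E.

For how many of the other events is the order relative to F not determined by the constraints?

1

Forced before F: A, C, D, and E; forced after F: B and I.
That leaves J with no forced order relative to F — 1.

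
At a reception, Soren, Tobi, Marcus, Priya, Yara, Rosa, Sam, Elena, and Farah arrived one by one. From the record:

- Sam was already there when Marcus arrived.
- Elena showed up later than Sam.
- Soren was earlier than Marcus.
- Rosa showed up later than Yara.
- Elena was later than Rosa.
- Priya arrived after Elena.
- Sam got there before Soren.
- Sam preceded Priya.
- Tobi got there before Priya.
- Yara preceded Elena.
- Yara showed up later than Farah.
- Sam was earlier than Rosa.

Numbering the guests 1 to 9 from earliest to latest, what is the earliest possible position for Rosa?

Farah, Sam, and Yara must all come before Rosa — 3 forced predecessors.
Nothing else is forced ahead of Rosa, so their earliest slot is position 3 + 1 = 4.

4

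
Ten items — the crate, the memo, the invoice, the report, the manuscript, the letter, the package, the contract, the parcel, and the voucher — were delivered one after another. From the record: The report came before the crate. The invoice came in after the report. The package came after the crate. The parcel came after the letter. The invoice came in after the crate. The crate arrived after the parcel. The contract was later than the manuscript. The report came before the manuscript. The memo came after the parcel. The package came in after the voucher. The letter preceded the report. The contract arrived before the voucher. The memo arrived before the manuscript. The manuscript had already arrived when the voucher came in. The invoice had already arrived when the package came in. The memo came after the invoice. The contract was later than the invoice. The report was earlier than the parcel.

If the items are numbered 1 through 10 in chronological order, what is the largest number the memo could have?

The memo must come before the contract, the manuscript, the package, and the voucher — 4 items forced after it.
Everything else can be placed before the memo in some valid order, so the memo can sit as late as position 10 − 4 = 6.

6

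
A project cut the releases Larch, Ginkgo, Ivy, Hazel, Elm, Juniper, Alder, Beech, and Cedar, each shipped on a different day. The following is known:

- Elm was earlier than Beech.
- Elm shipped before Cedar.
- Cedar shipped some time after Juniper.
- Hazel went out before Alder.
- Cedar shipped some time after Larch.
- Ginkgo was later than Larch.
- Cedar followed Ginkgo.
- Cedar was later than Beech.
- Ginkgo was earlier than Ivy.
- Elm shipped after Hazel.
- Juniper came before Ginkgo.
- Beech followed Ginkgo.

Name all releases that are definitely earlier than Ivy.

Directly stated before Ivy: Ginkgo.
Juniper reaches Ivy via Juniper → Ginkgo → Ivy.
Larch reaches Ivy via Larch → Ginkgo → Ivy.

Ginkgo, Juniper, Larch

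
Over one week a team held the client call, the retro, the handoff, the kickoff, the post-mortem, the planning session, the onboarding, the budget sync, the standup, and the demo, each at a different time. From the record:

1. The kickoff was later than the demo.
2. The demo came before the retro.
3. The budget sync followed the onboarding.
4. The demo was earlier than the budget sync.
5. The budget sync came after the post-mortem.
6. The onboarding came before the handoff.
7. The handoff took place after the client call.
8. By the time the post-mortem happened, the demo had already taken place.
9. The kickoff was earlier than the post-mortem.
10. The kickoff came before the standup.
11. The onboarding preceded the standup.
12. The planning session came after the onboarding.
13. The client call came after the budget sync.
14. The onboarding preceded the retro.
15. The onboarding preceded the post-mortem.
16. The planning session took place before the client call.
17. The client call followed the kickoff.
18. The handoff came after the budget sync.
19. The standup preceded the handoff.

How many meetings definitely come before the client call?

6

Directly stated before the client call: the budget sync, the kickoff, and the planning session.
The demo reaches the client call via the demo → the budget sync → the client call.
The onboarding reaches the client call via the onboarding → the planning session → the client call.
The post-mortem reaches the client call via the post-mortem → the budget sync → the client call.
No chain forces the standup (or any of the others) ahead of the client call.
That's the budget sync, the demo, the kickoff, the onboarding, the planning session, and the post-mortem — 6 in all.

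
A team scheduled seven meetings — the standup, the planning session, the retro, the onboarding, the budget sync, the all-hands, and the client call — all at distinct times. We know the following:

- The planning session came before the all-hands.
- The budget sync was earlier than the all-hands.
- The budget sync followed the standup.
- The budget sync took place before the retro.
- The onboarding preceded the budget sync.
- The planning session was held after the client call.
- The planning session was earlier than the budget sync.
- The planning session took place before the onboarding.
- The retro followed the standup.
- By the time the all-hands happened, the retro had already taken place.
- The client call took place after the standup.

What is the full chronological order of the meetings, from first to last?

the standup, the client call, the planning session, the onboarding, the budget sync, the retro, the all-hands

The constraints fix every adjacent pair, so only one ordering works:
the standup → the client call → the planning session → the onboarding → the budget sync → the retro → the all-hands.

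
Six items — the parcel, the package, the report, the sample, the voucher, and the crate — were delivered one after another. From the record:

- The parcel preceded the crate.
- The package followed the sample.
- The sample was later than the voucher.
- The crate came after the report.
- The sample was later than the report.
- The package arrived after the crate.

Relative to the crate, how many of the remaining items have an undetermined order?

2

Forced before the crate: the parcel and the report; forced after the crate: the package.
That leaves the sample and the voucher with no forced order relative to the crate — 2.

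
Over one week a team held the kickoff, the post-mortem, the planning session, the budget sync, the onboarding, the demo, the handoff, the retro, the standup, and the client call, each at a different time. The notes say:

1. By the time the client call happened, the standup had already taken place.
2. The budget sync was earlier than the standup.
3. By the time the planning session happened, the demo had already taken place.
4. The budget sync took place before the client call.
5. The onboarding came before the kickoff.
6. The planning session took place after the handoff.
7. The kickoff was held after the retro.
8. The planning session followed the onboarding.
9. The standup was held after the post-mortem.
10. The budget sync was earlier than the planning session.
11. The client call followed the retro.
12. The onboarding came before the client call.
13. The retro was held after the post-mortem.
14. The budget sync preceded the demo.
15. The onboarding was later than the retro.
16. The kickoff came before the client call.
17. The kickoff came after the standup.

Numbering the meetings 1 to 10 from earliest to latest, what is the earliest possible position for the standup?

3

The budget sync and the post-mortem must both come before the standup — 2 forced predecessors.
Nothing else is forced ahead of the standup, so its earliest slot is position 2 + 1 = 3.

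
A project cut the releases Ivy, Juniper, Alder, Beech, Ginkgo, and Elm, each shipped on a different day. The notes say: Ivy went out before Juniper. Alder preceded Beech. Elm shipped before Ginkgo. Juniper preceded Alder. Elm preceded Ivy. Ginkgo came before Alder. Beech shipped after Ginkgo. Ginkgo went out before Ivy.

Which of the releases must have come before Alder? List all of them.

Directly stated before Alder: Ginkgo and Juniper.
Elm reaches Alder via Elm → Ginkgo → Alder.
Ivy reaches Alder via Ivy → Juniper → Alder.
No chain forces Beech ahead of Alder.

Elm, Ginkgo, Ivy, Juniper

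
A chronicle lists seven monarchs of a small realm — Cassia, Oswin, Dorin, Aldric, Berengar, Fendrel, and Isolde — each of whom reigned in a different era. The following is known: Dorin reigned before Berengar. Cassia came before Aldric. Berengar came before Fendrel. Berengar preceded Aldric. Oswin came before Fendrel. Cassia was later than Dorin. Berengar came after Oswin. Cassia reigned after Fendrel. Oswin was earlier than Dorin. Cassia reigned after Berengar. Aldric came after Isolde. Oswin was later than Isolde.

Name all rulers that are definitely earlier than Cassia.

Directly stated before Cassia: Berengar, Dorin, and Fendrel.
Isolde reaches Cassia via Isolde → Oswin → Fendrel → Cassia.
Oswin reaches Cassia via Oswin → Fendrel → Cassia.
No chain forces Aldric ahead of Cassia.

Berengar, Dorin, Fendrel, Isolde, Oswin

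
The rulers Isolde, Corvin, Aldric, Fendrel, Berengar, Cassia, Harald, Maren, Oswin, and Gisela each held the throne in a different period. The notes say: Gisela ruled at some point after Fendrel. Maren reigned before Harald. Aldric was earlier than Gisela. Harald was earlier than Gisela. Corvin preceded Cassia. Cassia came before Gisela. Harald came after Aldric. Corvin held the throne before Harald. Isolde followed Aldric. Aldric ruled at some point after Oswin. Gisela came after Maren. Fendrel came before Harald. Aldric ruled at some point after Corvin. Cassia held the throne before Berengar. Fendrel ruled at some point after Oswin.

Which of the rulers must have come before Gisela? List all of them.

Directly stated before Gisela: Aldric, Cassia, Fendrel, Harald, and Maren.
Corvin reaches Gisela via Corvin → Aldric → Gisela.
Oswin reaches Gisela via Oswin → Fendrel → Gisela.
No chain forces Berengar (or any of the others) ahead of Gisela.

Aldric, Cassia, Corvin, Fendrel, Harald, Maren, Oswin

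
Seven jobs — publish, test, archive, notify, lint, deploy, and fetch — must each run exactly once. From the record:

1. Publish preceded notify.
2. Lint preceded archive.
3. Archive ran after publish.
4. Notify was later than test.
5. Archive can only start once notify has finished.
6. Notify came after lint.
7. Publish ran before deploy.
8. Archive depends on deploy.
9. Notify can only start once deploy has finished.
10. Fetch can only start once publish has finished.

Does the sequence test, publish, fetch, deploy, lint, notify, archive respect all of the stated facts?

Check each stated constraint against the proposed order — e.g. test is ahead of notify; publish is ahead of archive. Every pair is in the required order; nothing is violated.

yes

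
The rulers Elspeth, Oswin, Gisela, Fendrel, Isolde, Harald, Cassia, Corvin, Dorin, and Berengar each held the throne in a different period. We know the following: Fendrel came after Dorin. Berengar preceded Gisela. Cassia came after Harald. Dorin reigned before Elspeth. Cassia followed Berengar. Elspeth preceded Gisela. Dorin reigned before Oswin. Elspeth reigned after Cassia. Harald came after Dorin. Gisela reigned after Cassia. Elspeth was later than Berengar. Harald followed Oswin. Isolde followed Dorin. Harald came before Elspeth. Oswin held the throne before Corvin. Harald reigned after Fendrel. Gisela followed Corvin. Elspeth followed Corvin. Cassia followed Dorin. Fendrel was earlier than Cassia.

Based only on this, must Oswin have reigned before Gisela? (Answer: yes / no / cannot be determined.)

Chain the constraints: Oswin → Corvin → Gisela. Each link is directly stated, so Oswin comes before Gisela.

yes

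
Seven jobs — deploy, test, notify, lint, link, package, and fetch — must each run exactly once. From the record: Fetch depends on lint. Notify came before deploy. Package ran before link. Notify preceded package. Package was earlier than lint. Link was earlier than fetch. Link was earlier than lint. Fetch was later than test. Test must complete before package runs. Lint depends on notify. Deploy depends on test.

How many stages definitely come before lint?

Directly stated before lint: link, notify, and package.
Test reaches lint via test → package → lint.
No chain forces deploy (or any of the others) ahead of lint.
That's link, notify, package, and test — 4 in all.

4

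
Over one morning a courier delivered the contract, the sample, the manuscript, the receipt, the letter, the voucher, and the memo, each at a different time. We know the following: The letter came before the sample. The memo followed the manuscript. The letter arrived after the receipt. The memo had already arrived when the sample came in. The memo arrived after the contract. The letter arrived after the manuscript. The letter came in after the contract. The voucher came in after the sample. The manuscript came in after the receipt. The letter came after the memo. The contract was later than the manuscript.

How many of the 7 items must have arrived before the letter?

4

Directly stated before the letter: the contract, the manuscript, the memo, and the receipt.
That's the contract, the manuscript, the memo, and the receipt — 4 in all.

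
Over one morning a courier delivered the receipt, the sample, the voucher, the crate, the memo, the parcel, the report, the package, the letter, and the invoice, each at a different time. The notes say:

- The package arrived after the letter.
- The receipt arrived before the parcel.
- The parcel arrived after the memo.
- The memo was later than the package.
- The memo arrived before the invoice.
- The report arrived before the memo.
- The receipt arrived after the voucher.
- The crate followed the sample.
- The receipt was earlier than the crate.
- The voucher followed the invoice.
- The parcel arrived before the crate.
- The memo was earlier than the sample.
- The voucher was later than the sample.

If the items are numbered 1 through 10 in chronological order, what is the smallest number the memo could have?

The letter, the package, and the report must all come before the memo — 3 forced predecessors.
Nothing else is forced ahead of the memo, so its earliest slot is position 3 + 1 = 4.

4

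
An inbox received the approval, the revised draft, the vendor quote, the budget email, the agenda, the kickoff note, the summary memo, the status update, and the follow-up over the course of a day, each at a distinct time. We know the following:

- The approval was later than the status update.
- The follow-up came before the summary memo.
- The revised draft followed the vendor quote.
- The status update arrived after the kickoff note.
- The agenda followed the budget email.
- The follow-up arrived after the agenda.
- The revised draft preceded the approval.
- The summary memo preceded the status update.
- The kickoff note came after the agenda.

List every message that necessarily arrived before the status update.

the agenda, the budget email, the follow-up, the kickoff note, the summary memo

Directly stated before the status update: the kickoff note and the summary memo.
The agenda reaches the status update via the agenda → the kickoff note → the status update.
The budget email reaches the status update via the budget email → the agenda → the kickoff note → the status update.
The follow-up reaches the status update via the follow-up → the summary memo → the status update.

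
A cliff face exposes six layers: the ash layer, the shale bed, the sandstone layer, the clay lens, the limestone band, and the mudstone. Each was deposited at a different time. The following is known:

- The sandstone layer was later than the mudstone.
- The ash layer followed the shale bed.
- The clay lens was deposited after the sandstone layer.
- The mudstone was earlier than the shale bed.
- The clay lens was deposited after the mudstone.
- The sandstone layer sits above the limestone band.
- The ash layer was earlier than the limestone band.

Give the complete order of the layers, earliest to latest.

The constraints fix every adjacent pair, so only one ordering works:
the mudstone → the shale bed → the ash layer → the limestone band → the sandstone layer → the clay lens.

the mudstone, the shale bed, the ash layer, the limestone band, the sandstone layer, the clay lens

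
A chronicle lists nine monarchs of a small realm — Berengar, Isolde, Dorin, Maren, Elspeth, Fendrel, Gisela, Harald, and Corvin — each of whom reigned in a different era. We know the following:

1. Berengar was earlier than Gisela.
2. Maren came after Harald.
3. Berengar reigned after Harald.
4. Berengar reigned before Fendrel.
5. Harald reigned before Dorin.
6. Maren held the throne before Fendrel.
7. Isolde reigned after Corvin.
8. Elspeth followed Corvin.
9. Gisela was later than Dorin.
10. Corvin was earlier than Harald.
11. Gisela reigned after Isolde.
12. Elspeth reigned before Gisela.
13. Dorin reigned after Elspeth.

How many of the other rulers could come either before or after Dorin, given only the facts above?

Forced before Dorin: Corvin, Elspeth, and Harald; forced after Dorin: Gisela.
That leaves Berengar, Fendrel, Isolde, and Maren with no forced order relative to Dorin — 4.

4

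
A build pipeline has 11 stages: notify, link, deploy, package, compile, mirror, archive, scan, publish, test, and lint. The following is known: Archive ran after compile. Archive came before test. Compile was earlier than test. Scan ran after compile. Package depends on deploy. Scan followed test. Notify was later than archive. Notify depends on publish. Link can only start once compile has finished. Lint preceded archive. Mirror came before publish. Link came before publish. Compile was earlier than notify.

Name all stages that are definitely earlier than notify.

archive, compile, link, lint, mirror, publish

Directly stated before notify: archive, compile, and publish.
Link reaches notify via link → publish → notify.
Lint reaches notify via lint → archive → notify.
Mirror reaches notify via mirror → publish → notify.
No chain forces scan (or any of the others) ahead of notify.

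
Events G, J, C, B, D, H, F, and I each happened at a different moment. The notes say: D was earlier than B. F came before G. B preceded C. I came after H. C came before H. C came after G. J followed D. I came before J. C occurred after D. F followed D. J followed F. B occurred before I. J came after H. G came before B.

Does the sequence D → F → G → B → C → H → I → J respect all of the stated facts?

Check each stated constraint against the proposed order — e.g. F is ahead of J; D is ahead of J. Every pair is in the required order; nothing is violated.

yes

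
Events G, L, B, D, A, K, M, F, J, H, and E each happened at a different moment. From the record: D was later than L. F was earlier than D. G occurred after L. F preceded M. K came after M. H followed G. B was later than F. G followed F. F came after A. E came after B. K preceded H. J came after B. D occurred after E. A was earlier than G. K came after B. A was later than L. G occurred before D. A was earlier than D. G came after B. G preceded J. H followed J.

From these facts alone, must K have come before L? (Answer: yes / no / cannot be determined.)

Tracing the constraints gives L → A → F → B → K, so L must come before K.
That means K cannot be before L.

no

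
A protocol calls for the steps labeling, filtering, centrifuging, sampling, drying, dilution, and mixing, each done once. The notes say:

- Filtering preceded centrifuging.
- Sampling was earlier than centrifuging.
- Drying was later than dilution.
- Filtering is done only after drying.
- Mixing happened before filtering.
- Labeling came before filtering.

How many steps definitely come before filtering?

Directly stated before filtering: drying, labeling, and mixing.
Dilution reaches filtering via dilution → drying → filtering.
No chain forces sampling (or any of the others) ahead of filtering.
That's dilution, drying, labeling, and mixing — 4 in all.

4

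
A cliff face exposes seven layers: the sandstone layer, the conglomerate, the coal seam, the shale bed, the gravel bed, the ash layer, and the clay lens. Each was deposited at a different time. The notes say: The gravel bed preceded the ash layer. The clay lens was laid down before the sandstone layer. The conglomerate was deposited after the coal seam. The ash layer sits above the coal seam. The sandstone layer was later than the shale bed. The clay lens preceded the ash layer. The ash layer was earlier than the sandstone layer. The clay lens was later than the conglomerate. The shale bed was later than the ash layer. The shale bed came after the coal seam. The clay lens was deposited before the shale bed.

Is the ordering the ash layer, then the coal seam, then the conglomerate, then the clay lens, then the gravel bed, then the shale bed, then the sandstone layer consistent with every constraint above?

no

The constraints require the clay lens before the ash layer, but in the proposed sequence the ash layer appears ahead of the clay lens. That one violation is enough.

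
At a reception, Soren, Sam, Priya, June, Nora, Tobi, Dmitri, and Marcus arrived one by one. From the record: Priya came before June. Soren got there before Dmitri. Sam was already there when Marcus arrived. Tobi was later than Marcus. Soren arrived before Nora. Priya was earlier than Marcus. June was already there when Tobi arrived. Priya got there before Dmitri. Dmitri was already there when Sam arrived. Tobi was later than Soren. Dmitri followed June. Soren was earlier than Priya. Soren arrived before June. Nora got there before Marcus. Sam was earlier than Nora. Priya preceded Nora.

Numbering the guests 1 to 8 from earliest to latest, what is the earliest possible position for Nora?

6

Dmitri, June, Priya, Sam, and Soren must all come before Nora — 5 forced predecessors.
Nothing else is forced ahead of Nora, so their earliest slot is position 5 + 1 = 6.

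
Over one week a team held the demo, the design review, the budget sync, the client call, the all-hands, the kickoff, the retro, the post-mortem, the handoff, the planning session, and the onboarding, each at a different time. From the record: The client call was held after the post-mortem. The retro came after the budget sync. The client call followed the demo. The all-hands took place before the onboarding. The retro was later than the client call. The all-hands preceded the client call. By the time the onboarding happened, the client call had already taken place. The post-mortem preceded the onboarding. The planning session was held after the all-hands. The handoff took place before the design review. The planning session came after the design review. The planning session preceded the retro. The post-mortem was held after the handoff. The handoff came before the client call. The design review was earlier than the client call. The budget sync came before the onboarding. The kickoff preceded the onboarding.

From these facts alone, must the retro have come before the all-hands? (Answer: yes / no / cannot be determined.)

Tracing the constraints gives the all-hands → the client call → the retro, so the all-hands must come before the retro.
That means the retro cannot be before the all-hands.

no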